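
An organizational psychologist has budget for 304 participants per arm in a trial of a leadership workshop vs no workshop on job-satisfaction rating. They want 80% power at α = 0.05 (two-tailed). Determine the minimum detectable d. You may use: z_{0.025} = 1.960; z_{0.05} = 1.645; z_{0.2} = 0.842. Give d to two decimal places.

For two independent groups of n = 304 each: d_min = (z_{α/2} + z_β)·√(2/n).
z-sum = 1.960 + 0.842 = 2.802.
d_min = 2.802 × √(2/304) = 2.802 × 0.0811 = 0.227.

d_min ≈ 0.23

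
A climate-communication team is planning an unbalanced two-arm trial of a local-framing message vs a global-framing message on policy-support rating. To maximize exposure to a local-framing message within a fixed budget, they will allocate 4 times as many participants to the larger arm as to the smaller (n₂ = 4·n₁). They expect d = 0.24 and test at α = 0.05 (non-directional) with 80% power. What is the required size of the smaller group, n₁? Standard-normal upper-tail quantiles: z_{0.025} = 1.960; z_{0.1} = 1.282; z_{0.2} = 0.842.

n₁ = 171

With allocation ratio k = n₂/n₁ = 4, Var(x̄₁−x̄₂) = σ²(1/n₁ + 1/(k·n₁)) = σ²·(k+1)/(k·n₁).
So n₁ = (1 + 1/k)·((z_{α/2} + z_β)/d)² = 1.250 × (2.802/0.24)².
n₁ = 1.250 × 136.31 = 170.4.
Round up: n₁ = 171, giving n₂ = 4 × 171 = 684.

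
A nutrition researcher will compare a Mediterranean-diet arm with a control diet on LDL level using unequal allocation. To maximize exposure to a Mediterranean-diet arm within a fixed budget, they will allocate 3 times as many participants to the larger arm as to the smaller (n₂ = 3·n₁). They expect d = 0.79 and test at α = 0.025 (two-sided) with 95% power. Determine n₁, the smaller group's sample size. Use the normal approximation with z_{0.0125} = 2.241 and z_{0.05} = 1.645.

With allocation ratio k = n₂/n₁ = 3, Var(x̄₁−x̄₂) = σ²(1/n₁ + 1/(k·n₁)) = σ²·(k+1)/(k·n₁).
So n₁ = (1 + 1/k)·((z_{α/2} + z_β)/d)² = 1.333 × (3.886/0.79)².
n₁ = 1.333 × 24.20 = 32.3.
Round up: n₁ = 33, giving n₂ = 3 × 33 = 99.

n₁ = 33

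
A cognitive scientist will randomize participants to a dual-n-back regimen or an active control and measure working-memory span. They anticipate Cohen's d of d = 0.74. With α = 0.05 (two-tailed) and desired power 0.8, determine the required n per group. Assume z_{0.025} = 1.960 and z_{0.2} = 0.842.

For two independent groups with equal n: n = 2·((z_{α/2} + z_β) / d)².
z_{α/2} + z_β = 1.960 + 0.842 = 2.802.
n = 2 × (2.802 / 0.74)² = 2 × 3.786² = 2 × 14.34 = 28.7.
Round up to the next whole participant.

n = 29 per group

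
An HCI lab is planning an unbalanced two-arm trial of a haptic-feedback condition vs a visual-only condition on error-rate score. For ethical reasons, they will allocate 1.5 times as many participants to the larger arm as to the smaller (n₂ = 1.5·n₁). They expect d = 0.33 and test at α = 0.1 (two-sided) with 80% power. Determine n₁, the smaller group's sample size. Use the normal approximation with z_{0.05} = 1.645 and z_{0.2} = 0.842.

With allocation ratio k = n₂/n₁ = 1.5, Var(x̄₁−x̄₂) = σ²(1/n₁ + 1/(k·n₁)) = σ²·(k+1)/(k·n₁).
So n₁ = (1 + 1/k)·((z_{α/2} + z_β)/d)² = 1.667 × (2.487/0.33)².
n₁ = 1.667 × 56.80 = 94.7.
Round up: n₁ = 95, giving n₂ = ⌈1.5 × 95⌉ = ⌈142.5⌉ = 143.

n₁ = 95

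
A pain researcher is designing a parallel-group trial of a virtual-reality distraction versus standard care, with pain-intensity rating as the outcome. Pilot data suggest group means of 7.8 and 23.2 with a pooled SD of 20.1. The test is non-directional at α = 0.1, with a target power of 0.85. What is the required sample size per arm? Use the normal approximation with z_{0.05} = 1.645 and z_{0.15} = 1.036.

n = 25 per group

Cohen's d = |M₁ − M₂| / SD_pooled = |7.8 − 23.2| / 20.1 = 15.4 / 20.1 = 0.766.
For two independent groups with equal n: n = 2·((z_{α/2} + z_β) / d)².
z_{α/2} + z_β = 1.645 + 1.036 = 2.681.
n = 2 × (2.681 / 0.766)² = 2 × 3.500² = 2 × 12.25 = 24.5.
Round up to the next whole participant.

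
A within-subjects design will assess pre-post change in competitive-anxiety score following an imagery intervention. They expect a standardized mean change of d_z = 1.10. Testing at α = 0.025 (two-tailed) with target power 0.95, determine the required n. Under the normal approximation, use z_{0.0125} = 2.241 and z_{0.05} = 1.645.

For a paired (one-sample on differences) test: n = ((z_{α/2} + z_β) / d)².
z_{α/2} + z_β = 2.241 + 1.645 = 3.886.
n = (3.886 / 1.10)² = 3.533² = 12.48.
Round up.

n = 13 pairs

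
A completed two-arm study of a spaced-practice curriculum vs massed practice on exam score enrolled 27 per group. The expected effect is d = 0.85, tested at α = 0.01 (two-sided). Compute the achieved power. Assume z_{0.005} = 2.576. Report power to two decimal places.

For two equal groups, power = Φ(d·√(n/2) − z_{α/2}).
d·√(n/2) = 0.85 × √(27/2) = 0.85 × 3.674 = 3.123.
z_β = 3.123 − 2.576 = 0.547.
Power = Φ(0.547) = 0.708.

power ≈ 0.71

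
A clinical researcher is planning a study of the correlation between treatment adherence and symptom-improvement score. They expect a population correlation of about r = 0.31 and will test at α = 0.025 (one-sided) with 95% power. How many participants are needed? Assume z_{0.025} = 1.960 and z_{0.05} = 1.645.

n = 130

Fisher's z: C = ½·ln((1+r)/(1−r)) = ½·ln(1.8986) = 0.3205.
n = ((z_{α} + z_β)/C)² + 3.
(1.960 + 1.645) / 0.3205 = 3.605 / 0.3205 = 11.248.
n = 11.248² + 3 = 126.52 + 3 = 129.5.
Round up.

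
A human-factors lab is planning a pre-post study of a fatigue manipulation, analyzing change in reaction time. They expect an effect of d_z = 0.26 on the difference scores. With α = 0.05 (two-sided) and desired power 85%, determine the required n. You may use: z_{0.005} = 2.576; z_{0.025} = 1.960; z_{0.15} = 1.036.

For a paired (one-sample on differences) test: n = ((z_{α/2} + z_β) / d)².
z_{α/2} + z_β = 1.960 + 1.036 = 2.996.
n = (2.996 / 0.26)² = 11.523² = 132.78.
Round up.

n = 133 pairs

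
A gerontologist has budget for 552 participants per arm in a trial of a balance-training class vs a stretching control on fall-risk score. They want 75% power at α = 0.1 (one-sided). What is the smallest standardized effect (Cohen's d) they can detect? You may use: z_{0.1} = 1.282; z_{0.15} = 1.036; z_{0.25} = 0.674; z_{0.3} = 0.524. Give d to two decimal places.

d_min ≈ 0.12

For two independent groups of n = 552 each: d_min = (z_{α} + z_β)·√(2/n).
z-sum = 1.282 + 0.674 = 1.956.
d_min = 1.956 × √(2/552) = 1.956 × 0.0602 = 0.118.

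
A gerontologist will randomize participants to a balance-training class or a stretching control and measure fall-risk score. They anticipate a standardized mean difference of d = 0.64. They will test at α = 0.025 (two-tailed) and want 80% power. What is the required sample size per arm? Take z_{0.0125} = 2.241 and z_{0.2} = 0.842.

n = 47 per group

For two independent groups with equal n: n = 2·((z_{α/2} + z_β) / d)².
z_{α/2} + z_β = 2.241 + 0.842 = 3.083.
n = 2 × (3.083 / 0.64)² = 2 × 4.817² = 2 × 23.21 = 46.4.
Round up to the next whole participant.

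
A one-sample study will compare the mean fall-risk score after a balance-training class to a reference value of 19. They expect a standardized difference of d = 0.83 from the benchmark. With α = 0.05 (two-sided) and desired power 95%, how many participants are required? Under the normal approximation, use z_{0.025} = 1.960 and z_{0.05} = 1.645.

For a one-sample test: n = ((z_{α/2} + z_β) / d)².
z_{α/2} + z_β = 1.960 + 1.645 = 3.605.
n = (3.605 / 0.83)² = 4.343² = 18.86.
Round up.

n = 19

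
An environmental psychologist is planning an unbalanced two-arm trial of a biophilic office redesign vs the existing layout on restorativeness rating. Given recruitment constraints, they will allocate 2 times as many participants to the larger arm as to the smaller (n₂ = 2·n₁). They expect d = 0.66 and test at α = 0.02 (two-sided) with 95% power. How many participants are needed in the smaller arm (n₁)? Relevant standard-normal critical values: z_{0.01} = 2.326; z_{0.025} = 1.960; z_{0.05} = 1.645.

With allocation ratio k = n₂/n₁ = 2, Var(x̄₁−x̄₂) = σ²(1/n₁ + 1/(k·n₁)) = σ²·(k+1)/(k·n₁).
So n₁ = (1 + 1/k)·((z_{α/2} + z_β)/d)² = 1.500 × (3.971/0.66)².
n₁ = 1.500 × 36.20 = 54.3.
Round up: n₁ = 55, giving n₂ = 2 × 55 = 110.

n₁ = 55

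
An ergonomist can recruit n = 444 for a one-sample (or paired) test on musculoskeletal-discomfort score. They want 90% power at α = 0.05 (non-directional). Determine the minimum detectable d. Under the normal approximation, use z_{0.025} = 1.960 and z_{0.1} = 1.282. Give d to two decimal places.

d_min ≈ 0.15

For a single sample (or paired design) of n = 444: d_min = (z_{α/2} + z_β)/√n.
z-sum = 1.960 + 1.282 = 3.242.
d_min = 3.242 / √444 = 3.242 / 21.071 = 0.154.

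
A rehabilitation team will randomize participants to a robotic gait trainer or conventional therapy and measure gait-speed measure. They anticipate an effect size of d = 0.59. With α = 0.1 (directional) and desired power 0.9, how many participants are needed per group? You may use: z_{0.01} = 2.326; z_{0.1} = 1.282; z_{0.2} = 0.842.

For two independent groups with equal n: n = 2·((z_{α} + z_β) / d)².
z_{α} + z_β = 1.282 + 1.282 = 2.564.
n = 2 × (2.564 / 0.59)² = 2 × 4.346² = 2 × 18.89 = 37.8.
Round up to the next whole participant.

n = 38 per group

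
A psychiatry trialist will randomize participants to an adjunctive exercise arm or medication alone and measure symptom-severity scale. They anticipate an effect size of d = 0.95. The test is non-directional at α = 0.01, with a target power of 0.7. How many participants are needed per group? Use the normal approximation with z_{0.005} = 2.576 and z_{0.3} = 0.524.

n = 22 per group

For two independent groups with equal n: n = 2·((z_{α/2} + z_β) / d)².
z_{α/2} + z_β = 2.576 + 0.524 = 3.100.
n = 2 × (3.100 / 0.95)² = 2 × 3.263² = 2 × 10.65 = 21.3.
Round up to the next whole participant.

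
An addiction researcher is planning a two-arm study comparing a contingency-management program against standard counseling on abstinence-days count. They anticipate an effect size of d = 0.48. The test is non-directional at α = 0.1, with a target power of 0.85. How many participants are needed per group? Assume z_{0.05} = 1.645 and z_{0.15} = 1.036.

n = 63 per group

For two independent groups with equal n: n = 2·((z_{α/2} + z_β) / d)².
z_{α/2} + z_β = 1.645 + 1.036 = 2.681.
n = 2 × (2.681 / 0.48)² = 2 × 5.585² = 2 × 31.20 = 62.4.
Round up to the next whole participant.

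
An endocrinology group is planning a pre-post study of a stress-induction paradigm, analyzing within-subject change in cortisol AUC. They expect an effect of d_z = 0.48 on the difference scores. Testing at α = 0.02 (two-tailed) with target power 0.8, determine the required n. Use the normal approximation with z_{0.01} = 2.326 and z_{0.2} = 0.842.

n = 44 pairs

For a paired (one-sample on differences) test: n = ((z_{α/2} + z_β) / d)².
z_{α/2} + z_β = 2.326 + 0.842 = 3.168.
n = (3.168 / 0.48)² = 6.600² = 43.56.
Round up.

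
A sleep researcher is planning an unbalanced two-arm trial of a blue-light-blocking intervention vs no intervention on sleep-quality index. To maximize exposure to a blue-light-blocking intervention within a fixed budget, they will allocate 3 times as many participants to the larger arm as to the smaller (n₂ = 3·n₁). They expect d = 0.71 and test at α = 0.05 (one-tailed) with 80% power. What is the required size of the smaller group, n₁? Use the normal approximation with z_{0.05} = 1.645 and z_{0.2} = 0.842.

n₁ = 17

With allocation ratio k = n₂/n₁ = 3, Var(x̄₁−x̄₂) = σ²(1/n₁ + 1/(k·n₁)) = σ²·(k+1)/(k·n₁).
So n₁ = (1 + 1/k)·((z_{α} + z_β)/d)² = 1.333 × (2.487/0.71)².
n₁ = 1.333 × 12.27 = 16.4.
Round up: n₁ = 17, giving n₂ = 3 × 17 = 51.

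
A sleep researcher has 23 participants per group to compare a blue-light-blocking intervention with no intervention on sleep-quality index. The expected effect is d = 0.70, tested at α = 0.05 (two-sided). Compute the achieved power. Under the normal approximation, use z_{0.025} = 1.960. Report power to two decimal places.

For two equal groups, power = Φ(d·√(n/2) − z_{α/2}).
d·√(n/2) = 0.70 × √(23/2) = 0.70 × 3.391 = 2.374.
z_β = 2.374 − 1.960 = 0.414.
Power = Φ(0.414) = 0.660.

power ≈ 0.66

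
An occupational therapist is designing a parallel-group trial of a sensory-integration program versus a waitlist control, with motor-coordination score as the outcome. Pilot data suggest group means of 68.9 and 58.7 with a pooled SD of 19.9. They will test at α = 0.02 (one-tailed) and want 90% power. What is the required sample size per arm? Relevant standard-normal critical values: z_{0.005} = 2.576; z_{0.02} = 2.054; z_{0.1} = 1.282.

Cohen's d = |M₁ − M₂| / SD_pooled = |68.9 − 58.7| / 19.9 = 10.2 / 19.9 = 0.513.
For two independent groups with equal n: n = 2·((z_{α} + z_β) / d)².
z_{α} + z_β = 2.054 + 1.282 = 3.336.
n = 2 × (3.336 / 0.513)² = 2 × 6.503² = 2 × 42.29 = 84.6.
Round up to the next whole participant.

n = 85 per group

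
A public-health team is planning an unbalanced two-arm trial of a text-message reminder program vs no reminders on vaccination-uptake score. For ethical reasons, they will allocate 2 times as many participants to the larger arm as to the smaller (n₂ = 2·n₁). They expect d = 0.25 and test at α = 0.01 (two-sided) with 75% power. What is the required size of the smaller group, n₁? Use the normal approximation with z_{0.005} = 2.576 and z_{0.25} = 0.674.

n₁ = 254

With allocation ratio k = n₂/n₁ = 2, Var(x̄₁−x̄₂) = σ²(1/n₁ + 1/(k·n₁)) = σ²·(k+1)/(k·n₁).
So n₁ = (1 + 1/k)·((z_{α/2} + z_β)/d)² = 1.500 × (3.250/0.25)².
n₁ = 1.500 × 169.00 = 253.5.
Round up: n₁ = 254, giving n₂ = 2 × 254 = 508.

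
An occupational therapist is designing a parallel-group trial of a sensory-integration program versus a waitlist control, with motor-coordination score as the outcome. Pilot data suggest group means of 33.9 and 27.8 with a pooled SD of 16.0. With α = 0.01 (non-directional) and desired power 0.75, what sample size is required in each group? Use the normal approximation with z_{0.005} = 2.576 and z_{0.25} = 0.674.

Cohen's d = |M₁ − M₂| / SD_pooled = |33.9 − 27.8| / 16.0 = 6.1 / 16.0 = 0.381.
For two independent groups with equal n: n = 2·((z_{α/2} + z_β) / d)².
z_{α/2} + z_β = 2.576 + 0.674 = 3.250.
n = 2 × (3.250 / 0.381)² = 2 × 8.530² = 2 × 72.76 = 145.5.
Round up to the next whole participant.

n = 146 per group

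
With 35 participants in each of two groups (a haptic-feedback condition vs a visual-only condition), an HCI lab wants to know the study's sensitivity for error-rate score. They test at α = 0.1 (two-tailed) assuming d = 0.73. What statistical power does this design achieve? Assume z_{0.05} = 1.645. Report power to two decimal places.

power ≈ 0.92

For two equal groups, power = Φ(d·√(n/2) − z_{α/2}).
d·√(n/2) = 0.73 × √(35/2) = 0.73 × 4.183 = 3.054.
z_β = 3.054 − 1.645 = 1.409.
Power = Φ(1.409) = 0.921.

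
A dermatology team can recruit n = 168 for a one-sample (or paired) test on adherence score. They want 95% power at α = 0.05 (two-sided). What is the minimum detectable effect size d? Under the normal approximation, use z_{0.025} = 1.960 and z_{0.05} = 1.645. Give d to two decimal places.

For a single sample (or paired design) of n = 168: d_min = (z_{α/2} + z_β)/√n.
z-sum = 1.960 + 1.645 = 3.605.
d_min = 3.605 / √168 = 3.605 / 12.961 = 0.278.

d_min ≈ 0.28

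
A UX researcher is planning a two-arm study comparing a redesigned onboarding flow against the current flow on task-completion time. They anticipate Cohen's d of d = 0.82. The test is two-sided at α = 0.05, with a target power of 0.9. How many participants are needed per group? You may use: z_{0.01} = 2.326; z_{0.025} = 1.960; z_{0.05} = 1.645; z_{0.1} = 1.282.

n = 32 per group

For two independent groups with equal n: n = 2·((z_{α/2} + z_β) / d)².
z_{α/2} + z_β = 1.960 + 1.282 = 3.242.
n = 2 × (3.242 / 0.82)² = 2 × 3.954² = 2 × 15.63 = 31.3.
Round up to the next whole participant.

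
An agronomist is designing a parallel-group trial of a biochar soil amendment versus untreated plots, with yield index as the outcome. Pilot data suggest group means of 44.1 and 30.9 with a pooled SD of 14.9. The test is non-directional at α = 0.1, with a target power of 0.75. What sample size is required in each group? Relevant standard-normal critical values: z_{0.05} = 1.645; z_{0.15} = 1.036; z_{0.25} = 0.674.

n = 14 per group

Cohen's d = |M₁ − M₂| / SD_pooled = |44.1 − 30.9| / 14.9 = 13.2 / 14.9 = 0.886.
For two independent groups with equal n: n = 2·((z_{α/2} + z_β) / d)².
z_{α/2} + z_β = 1.645 + 0.674 = 2.319.
n = 2 × (2.319 / 0.886)² = 2 × 2.617² = 2 × 6.85 = 13.7.
Round up to the next whole participant.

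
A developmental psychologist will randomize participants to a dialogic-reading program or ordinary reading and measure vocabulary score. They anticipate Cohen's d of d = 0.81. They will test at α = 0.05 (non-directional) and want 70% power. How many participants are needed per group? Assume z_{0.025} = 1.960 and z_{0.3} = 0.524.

n = 19 per group

For two independent groups with equal n: n = 2·((z_{α/2} + z_β) / d)².
z_{α/2} + z_β = 1.960 + 0.524 = 2.484.
n = 2 × (2.484 / 0.81)² = 2 × 3.067² = 2 × 9.40 = 18.8.
Round up to the next whole participant.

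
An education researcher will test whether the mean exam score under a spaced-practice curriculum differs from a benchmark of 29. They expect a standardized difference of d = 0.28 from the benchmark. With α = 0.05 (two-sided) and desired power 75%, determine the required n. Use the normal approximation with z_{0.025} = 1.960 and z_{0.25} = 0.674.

For a one-sample test: n = ((z_{α/2} + z_β) / d)².
z_{α/2} + z_β = 1.960 + 0.674 = 2.634.
n = (2.634 / 0.28)² = 9.407² = 88.49.
Round up.

n = 89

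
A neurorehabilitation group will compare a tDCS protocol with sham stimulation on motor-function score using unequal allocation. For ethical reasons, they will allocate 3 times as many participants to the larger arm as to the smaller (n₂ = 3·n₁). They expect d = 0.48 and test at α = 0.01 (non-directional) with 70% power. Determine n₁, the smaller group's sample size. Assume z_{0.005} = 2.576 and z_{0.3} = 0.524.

With allocation ratio k = n₂/n₁ = 3, Var(x̄₁−x̄₂) = σ²(1/n₁ + 1/(k·n₁)) = σ²·(k+1)/(k·n₁).
So n₁ = (1 + 1/k)·((z_{α/2} + z_β)/d)² = 1.333 × (3.100/0.48)².
n₁ = 1.333 × 41.71 = 55.6.
Round up: n₁ = 56, giving n₂ = 3 × 56 = 168.

n₁ = 56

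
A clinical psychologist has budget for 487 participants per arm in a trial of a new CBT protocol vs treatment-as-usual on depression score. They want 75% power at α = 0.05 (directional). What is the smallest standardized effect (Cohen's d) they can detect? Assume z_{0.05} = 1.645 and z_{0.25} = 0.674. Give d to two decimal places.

For two independent groups of n = 487 each: d_min = (z_{α} + z_β)·√(2/n).
z-sum = 1.645 + 0.674 = 2.319.
d_min = 2.319 × √(2/487) = 2.319 × 0.0641 = 0.149.

d_min ≈ 0.15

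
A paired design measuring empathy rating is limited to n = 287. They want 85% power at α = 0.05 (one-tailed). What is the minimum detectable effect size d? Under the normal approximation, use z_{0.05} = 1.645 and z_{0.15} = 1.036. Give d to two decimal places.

d_min ≈ 0.16

For a single sample (or paired design) of n = 287: d_min = (z_{α} + z_β)/√n.
z-sum = 1.645 + 1.036 = 2.681.
d_min = 2.681 / √287 = 2.681 / 16.941 = 0.158.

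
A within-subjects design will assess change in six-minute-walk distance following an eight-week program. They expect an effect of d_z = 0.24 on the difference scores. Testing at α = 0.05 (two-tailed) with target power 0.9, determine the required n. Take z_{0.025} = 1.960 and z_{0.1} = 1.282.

n = 183 pairs

For a paired (one-sample on differences) test: n = ((z_{α/2} + z_β) / d)².
z_{α/2} + z_β = 1.960 + 1.282 = 3.242.
n = (3.242 / 0.24)² = 13.508² = 182.48.
Round up.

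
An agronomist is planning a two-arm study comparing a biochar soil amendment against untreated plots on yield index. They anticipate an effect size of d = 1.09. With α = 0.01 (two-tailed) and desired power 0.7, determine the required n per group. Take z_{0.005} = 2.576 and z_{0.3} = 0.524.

For two independent groups with equal n: n = 2·((z_{α/2} + z_β) / d)².
z_{α/2} + z_β = 2.576 + 0.524 = 3.100.
n = 2 × (3.100 / 1.09)² = 2 × 2.844² = 2 × 8.09 = 16.2.
Round up to the next whole participant.

n = 17 per group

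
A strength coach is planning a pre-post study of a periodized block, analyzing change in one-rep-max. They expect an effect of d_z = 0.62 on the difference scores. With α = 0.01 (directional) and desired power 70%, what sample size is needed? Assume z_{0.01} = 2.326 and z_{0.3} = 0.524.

For a paired (one-sample on differences) test: n = ((z_{α} + z_β) / d)².
z_{α} + z_β = 2.326 + 0.524 = 2.850.
n = (2.850 / 0.62)² = 4.597² = 21.13.
Round up.

n = 22 pairs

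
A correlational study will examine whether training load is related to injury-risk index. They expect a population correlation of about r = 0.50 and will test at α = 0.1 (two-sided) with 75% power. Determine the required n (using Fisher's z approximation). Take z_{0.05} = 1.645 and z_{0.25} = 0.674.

n = 21

Fisher's z: C = ½·ln((1+r)/(1−r)) = ½·ln(3.0000) = 0.5493.
n = ((z_{α/2} + z_β)/C)² + 3.
(1.645 + 0.674) / 0.5493 = 2.319 / 0.5493 = 4.222.
n = 4.222² + 3 = 17.82 + 3 = 20.8.
Round up.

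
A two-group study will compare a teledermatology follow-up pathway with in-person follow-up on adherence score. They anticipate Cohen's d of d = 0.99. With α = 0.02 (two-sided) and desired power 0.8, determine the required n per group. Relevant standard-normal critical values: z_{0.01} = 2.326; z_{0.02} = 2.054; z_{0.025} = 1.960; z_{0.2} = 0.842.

For two independent groups with equal n: n = 2·((z_{α/2} + z_β) / d)².
z_{α/2} + z_β = 2.326 + 0.842 = 3.168.
n = 2 × (3.168 / 0.99)² = 2 × 3.200² = 2 × 10.24 = 20.5.
Round up to the next whole participant.

n = 21 per group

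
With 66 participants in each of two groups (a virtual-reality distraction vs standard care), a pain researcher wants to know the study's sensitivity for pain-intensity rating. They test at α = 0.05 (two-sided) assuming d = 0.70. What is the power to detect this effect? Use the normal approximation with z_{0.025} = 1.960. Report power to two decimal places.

For two equal groups, power = Φ(d·√(n/2) − z_{α/2}).
d·√(n/2) = 0.70 × √(66/2) = 0.70 × 5.745 = 4.021.
z_β = 4.021 − 1.960 = 2.061.
Power = Φ(2.061) = 0.980.

power ≈ 0.98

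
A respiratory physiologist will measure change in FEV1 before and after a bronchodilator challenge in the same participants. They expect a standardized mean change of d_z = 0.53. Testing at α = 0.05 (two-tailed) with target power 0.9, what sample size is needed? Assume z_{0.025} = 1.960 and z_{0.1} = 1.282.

n = 38 pairs

For a paired (one-sample on differences) test: n = ((z_{α/2} + z_β) / d)².
z_{α/2} + z_β = 1.960 + 1.282 = 3.242.
n = (3.242 / 0.53)² = 6.117² = 37.42.
Round up.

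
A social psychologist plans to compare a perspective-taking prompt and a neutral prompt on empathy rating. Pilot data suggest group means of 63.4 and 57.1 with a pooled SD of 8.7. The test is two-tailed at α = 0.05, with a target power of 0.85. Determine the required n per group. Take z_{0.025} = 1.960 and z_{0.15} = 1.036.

n = 35 per group

Cohen's d = |M₁ − M₂| / SD_pooled = |63.4 − 57.1| / 8.7 = 6.3 / 8.7 = 0.724.
For two independent groups with equal n: n = 2·((z_{α/2} + z_β) / d)².
z_{α/2} + z_β = 1.960 + 1.036 = 2.996.
n = 2 × (2.996 / 0.724)² = 2 × 4.138² = 2 × 17.12 = 34.2.
Round up to the next whole participant.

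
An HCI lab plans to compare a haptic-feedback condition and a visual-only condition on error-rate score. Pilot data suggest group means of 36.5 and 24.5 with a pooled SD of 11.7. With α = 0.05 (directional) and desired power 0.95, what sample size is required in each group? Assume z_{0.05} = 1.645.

Cohen's d = |M₁ − M₂| / SD_pooled = |36.5 − 24.5| / 11.7 = 12.0 / 11.7 = 1.026.
For two independent groups with equal n: n = 2·((z_{α} + z_β) / d)².
z_{α} + z_β = 1.645 + 1.645 = 3.290.
n = 2 × (3.290 / 1.026)² = 2 × 3.207² = 2 × 10.28 = 20.6.
Round up to the next whole participant.

n = 21 per group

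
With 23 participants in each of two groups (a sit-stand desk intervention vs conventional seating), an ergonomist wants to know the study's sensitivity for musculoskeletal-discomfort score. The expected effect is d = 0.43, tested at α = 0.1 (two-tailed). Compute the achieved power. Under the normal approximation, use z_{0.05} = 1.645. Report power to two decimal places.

For two equal groups, power = Φ(d·√(n/2) − z_{α/2}).
d·√(n/2) = 0.43 × √(23/2) = 0.43 × 3.391 = 1.458.
z_β = 1.458 − 1.645 = -0.187.
Power = Φ(-0.187) = 0.426.

power ≈ 0.43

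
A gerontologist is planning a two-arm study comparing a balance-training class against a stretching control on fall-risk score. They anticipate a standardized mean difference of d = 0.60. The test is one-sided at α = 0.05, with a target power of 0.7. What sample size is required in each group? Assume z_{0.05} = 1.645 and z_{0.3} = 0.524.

n = 27 per group

For two independent groups with equal n: n = 2·((z_{α} + z_β) / d)².
z_{α} + z_β = 1.645 + 0.524 = 2.169.
n = 2 × (2.169 / 0.60)² = 2 × 3.615² = 2 × 13.07 = 26.1.
Round up to the next whole participant.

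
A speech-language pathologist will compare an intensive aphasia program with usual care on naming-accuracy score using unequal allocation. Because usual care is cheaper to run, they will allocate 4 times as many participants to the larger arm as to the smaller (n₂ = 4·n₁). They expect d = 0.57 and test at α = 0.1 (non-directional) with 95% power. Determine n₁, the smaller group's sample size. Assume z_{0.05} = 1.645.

With allocation ratio k = n₂/n₁ = 4, Var(x̄₁−x̄₂) = σ²(1/n₁ + 1/(k·n₁)) = σ²·(k+1)/(k·n₁).
So n₁ = (1 + 1/k)·((z_{α/2} + z_β)/d)² = 1.250 × (3.290/0.57)².
n₁ = 1.250 × 33.32 = 41.6.
Round up: n₁ = 42, giving n₂ = 4 × 42 = 168.

n₁ = 42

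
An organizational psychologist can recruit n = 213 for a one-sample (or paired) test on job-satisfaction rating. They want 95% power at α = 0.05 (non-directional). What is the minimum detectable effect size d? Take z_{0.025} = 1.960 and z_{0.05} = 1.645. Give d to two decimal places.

For a single sample (or paired design) of n = 213: d_min = (z_{α/2} + z_β)/√n.
z-sum = 1.960 + 1.645 = 3.605.
d_min = 3.605 / √213 = 3.605 / 14.595 = 0.247.

d_min ≈ 0.25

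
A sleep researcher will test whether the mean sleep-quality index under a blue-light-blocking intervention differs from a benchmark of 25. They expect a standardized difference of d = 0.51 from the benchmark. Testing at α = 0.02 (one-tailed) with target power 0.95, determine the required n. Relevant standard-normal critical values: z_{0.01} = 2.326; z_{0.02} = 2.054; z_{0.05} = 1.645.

n = 53

For a one-sample test: n = ((z_{α} + z_β) / d)².
z_{α} + z_β = 2.054 + 1.645 = 3.699.
n = (3.699 / 0.51)² = 7.253² = 52.61.
Round up.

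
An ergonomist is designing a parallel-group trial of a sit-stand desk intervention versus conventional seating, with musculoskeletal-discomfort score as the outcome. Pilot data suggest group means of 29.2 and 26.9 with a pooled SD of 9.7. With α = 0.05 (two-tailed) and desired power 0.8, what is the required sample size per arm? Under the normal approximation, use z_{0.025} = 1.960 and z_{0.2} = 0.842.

n = 280 per group

Cohen's d = |M₁ − M₂| / SD_pooled = |29.2 − 26.9| / 9.7 = 2.3 / 9.7 = 0.237.
For two independent groups with equal n: n = 2·((z_{α/2} + z_β) / d)².
z_{α/2} + z_β = 1.960 + 0.842 = 2.802.
n = 2 × (2.802 / 0.237)² = 2 × 11.823² = 2 × 139.78 = 279.6.
Round up to the next whole participant.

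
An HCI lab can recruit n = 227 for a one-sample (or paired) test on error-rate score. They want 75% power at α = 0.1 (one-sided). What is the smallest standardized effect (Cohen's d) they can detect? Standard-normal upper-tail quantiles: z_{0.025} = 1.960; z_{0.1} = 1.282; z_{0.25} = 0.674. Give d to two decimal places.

For a single sample (or paired design) of n = 227: d_min = (z_{α} + z_β)/√n.
z-sum = 1.282 + 0.674 = 1.956.
d_min = 1.956 / √227 = 1.956 / 15.067 = 0.130.

d_min ≈ 0.13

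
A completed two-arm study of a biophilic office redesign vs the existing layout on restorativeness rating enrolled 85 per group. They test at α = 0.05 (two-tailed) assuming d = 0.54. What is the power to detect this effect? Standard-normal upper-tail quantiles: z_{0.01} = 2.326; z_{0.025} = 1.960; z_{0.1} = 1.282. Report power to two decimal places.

power ≈ 0.94

For two equal groups, power = Φ(d·√(n/2) − z_{α/2}).
d·√(n/2) = 0.54 × √(85/2) = 0.54 × 6.519 = 3.520.
z_β = 3.520 − 1.960 = 1.560.
Power = Φ(1.560) = 0.941.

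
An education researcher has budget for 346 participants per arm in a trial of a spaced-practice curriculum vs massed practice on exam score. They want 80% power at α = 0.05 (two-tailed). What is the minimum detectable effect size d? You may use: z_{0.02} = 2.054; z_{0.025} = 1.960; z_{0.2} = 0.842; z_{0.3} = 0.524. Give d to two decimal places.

For two independent groups of n = 346 each: d_min = (z_{α/2} + z_β)·√(2/n).
z-sum = 1.960 + 0.842 = 2.802.
d_min = 2.802 × √(2/346) = 2.802 × 0.0760 = 0.213.

d_min ≈ 0.21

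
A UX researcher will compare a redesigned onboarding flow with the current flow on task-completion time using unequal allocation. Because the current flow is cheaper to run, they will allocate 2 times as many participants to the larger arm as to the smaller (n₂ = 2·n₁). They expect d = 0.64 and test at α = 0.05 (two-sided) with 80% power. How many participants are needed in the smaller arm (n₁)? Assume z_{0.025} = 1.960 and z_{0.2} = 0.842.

n₁ = 29

With allocation ratio k = n₂/n₁ = 2, Var(x̄₁−x̄₂) = σ²(1/n₁ + 1/(k·n₁)) = σ²·(k+1)/(k·n₁).
So n₁ = (1 + 1/k)·((z_{α/2} + z_β)/d)² = 1.500 × (2.802/0.64)².
n₁ = 1.500 × 19.17 = 28.8.
Round up: n₁ = 29, giving n₂ = 2 × 29 = 58.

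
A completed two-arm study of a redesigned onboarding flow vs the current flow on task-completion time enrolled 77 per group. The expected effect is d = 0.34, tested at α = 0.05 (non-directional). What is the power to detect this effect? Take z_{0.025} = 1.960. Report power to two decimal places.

power ≈ 0.56

For two equal groups, power = Φ(d·√(n/2) − z_{α/2}).
d·√(n/2) = 0.34 × √(77/2) = 0.34 × 6.205 = 2.110.
z_β = 2.110 − 1.960 = 0.150.
Power = Φ(0.150) = 0.559.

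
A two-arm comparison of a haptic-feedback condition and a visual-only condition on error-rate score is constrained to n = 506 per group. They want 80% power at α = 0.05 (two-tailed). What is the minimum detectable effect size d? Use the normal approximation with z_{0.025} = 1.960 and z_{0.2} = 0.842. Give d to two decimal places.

d_min ≈ 0.18

For two independent groups of n = 506 each: d_min = (z_{α/2} + z_β)·√(2/n).
z-sum = 1.960 + 0.842 = 2.802.
d_min = 2.802 × √(2/506) = 2.802 × 0.0629 = 0.176.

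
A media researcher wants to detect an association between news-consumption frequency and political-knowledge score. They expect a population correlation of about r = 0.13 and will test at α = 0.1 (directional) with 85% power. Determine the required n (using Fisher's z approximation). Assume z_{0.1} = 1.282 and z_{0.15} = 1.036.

n = 318

Fisher's z: C = ½·ln((1+r)/(1−r)) = ½·ln(1.2989) = 0.1307.
n = ((z_{α} + z_β)/C)² + 3.
(1.282 + 1.036) / 0.1307 = 2.318 / 0.1307 = 17.735.
n = 17.735² + 3 = 314.54 + 3 = 317.5.
Round up.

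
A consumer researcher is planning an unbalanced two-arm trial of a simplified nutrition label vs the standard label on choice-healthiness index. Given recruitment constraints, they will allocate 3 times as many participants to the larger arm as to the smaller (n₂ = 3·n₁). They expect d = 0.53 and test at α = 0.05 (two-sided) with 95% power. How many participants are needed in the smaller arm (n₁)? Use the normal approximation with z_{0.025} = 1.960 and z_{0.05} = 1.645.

n₁ = 62

With allocation ratio k = n₂/n₁ = 3, Var(x̄₁−x̄₂) = σ²(1/n₁ + 1/(k·n₁)) = σ²·(k+1)/(k·n₁).
So n₁ = (1 + 1/k)·((z_{α/2} + z_β)/d)² = 1.333 × (3.605/0.53)².
n₁ = 1.333 × 46.27 = 61.7.
Round up: n₁ = 62, giving n₂ = 3 × 62 = 186.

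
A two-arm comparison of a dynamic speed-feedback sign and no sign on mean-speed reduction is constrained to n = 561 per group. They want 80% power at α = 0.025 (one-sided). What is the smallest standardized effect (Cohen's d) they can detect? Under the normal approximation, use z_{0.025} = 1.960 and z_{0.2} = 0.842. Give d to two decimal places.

d_min ≈ 0.17

For two independent groups of n = 561 each: d_min = (z_{α} + z_β)·√(2/n).
z-sum = 1.960 + 0.842 = 2.802.
d_min = 2.802 × √(2/561) = 2.802 × 0.0597 = 0.167.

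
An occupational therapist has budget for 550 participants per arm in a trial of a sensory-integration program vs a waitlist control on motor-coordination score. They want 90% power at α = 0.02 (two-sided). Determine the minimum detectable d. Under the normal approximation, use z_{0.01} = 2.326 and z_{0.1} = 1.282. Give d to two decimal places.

For two independent groups of n = 550 each: d_min = (z_{α/2} + z_β)·√(2/n).
z-sum = 2.326 + 1.282 = 3.608.
d_min = 3.608 × √(2/550) = 3.608 × 0.0603 = 0.218.

d_min ≈ 0.22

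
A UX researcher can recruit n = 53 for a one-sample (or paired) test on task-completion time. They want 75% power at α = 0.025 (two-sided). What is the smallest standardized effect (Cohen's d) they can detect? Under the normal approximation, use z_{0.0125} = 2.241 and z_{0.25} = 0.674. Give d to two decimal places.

d_min ≈ 0.40

For a single sample (or paired design) of n = 53: d_min = (z_{α/2} + z_β)/√n.
z-sum = 2.241 + 0.674 = 2.915.
d_min = 2.915 / √53 = 2.915 / 7.280 = 0.400.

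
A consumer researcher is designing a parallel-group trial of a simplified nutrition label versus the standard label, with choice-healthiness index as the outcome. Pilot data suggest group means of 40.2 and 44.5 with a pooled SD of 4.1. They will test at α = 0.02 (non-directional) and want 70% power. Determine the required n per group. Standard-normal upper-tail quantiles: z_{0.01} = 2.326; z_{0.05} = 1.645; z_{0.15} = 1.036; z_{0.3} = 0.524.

Cohen's d = |M₁ − M₂| / SD_pooled = |40.2 − 44.5| / 4.1 = 4.3 / 4.1 = 1.049.
For two independent groups with equal n: n = 2·((z_{α/2} + z_β) / d)².
z_{α/2} + z_β = 2.326 + 0.524 = 2.850.
n = 2 × (2.850 / 1.049)² = 2 × 2.717² = 2 × 7.38 = 14.8.
Round up to the next whole participant.

n = 15 per group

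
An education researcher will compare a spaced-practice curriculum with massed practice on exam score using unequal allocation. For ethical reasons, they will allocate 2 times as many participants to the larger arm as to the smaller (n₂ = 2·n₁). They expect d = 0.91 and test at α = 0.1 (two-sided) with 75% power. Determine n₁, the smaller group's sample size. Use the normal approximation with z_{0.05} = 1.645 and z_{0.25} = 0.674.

n₁ = 10

With allocation ratio k = n₂/n₁ = 2, Var(x̄₁−x̄₂) = σ²(1/n₁ + 1/(k·n₁)) = σ²·(k+1)/(k·n₁).
So n₁ = (1 + 1/k)·((z_{α/2} + z_β)/d)² = 1.500 × (2.319/0.91)².
n₁ = 1.500 × 6.49 = 9.7.
Round up: n₁ = 10, giving n₂ = 2 × 10 = 20.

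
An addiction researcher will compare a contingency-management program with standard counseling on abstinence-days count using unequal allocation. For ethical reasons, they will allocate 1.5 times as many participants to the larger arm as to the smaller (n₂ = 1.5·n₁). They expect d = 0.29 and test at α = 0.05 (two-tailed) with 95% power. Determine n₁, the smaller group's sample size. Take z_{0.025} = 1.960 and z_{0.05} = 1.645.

With allocation ratio k = n₂/n₁ = 1.5, Var(x̄₁−x̄₂) = σ²(1/n₁ + 1/(k·n₁)) = σ²·(k+1)/(k·n₁).
So n₁ = (1 + 1/k)·((z_{α/2} + z_β)/d)² = 1.667 × (3.605/0.29)².
n₁ = 1.667 × 154.53 = 257.6.
Round up: n₁ = 258, giving n₂ = 1.5 × 258 = 387.

n₁ = 258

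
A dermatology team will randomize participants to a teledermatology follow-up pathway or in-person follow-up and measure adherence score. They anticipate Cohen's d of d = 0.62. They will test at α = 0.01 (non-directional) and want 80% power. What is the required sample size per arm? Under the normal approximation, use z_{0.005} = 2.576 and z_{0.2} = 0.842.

For two independent groups with equal n: n = 2·((z_{α/2} + z_β) / d)².
z_{α/2} + z_β = 2.576 + 0.842 = 3.418.
n = 2 × (3.418 / 0.62)² = 2 × 5.513² = 2 × 30.39 = 60.8.
Round up to the next whole participant.

n = 61 per group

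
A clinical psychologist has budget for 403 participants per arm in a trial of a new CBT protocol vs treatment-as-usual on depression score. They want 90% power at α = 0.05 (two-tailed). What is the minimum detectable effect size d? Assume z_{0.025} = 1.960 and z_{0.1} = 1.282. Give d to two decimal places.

d_min ≈ 0.23

For two independent groups of n = 403 each: d_min = (z_{α/2} + z_β)·√(2/n).
z-sum = 1.960 + 1.282 = 3.242.
d_min = 3.242 × √(2/403) = 3.242 × 0.0704 = 0.228.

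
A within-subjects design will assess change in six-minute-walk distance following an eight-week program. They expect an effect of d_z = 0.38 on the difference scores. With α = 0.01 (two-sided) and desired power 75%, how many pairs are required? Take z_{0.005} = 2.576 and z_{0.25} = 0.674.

For a paired (one-sample on differences) test: n = ((z_{α/2} + z_β) / d)².
z_{α/2} + z_β = 2.576 + 0.674 = 3.250.
n = (3.250 / 0.38)² = 8.553² = 73.15.
Round up.

n = 74 pairs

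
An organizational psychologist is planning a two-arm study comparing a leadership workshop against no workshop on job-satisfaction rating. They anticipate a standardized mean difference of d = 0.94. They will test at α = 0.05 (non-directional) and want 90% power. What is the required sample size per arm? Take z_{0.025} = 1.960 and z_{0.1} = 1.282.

n = 24 per group

For two independent groups with equal n: n = 2·((z_{α/2} + z_β) / d)².
z_{α/2} + z_β = 1.960 + 1.282 = 3.242.
n = 2 × (3.242 / 0.94)² = 2 × 3.449² = 2 × 11.90 = 23.8.
Round up to the next whole participant.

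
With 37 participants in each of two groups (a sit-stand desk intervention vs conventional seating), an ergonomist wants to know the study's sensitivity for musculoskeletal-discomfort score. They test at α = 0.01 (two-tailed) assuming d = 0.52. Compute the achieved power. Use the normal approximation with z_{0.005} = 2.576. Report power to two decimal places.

power ≈ 0.37

For two equal groups, power = Φ(d·√(n/2) − z_{α/2}).
d·√(n/2) = 0.52 × √(37/2) = 0.52 × 4.301 = 2.237.
z_β = 2.237 − 2.576 = -0.339.
Power = Φ(-0.339) = 0.367.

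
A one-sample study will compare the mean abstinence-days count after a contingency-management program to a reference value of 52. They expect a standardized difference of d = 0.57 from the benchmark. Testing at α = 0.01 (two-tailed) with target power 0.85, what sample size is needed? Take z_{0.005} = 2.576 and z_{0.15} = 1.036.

For a one-sample test: n = ((z_{α/2} + z_β) / d)².
z_{α/2} + z_β = 2.576 + 1.036 = 3.612.
n = (3.612 / 0.57)² = 6.337² = 40.16.
Round up.

n = 41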